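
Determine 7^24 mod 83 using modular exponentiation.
By repeated squaring (mod 83): 7^{1}≡7, 7^{2}≡49, 7^{4}≡77, 7^{8}≡36, 7^{16}≡51. Then 7^{24} = 7^{16+8} ≡ 51 × 36 ≡ 10 (mod 83)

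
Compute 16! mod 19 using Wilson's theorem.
(18)! = (16)! × (17) × (18) ≡ -1 mod 19. So (16)! ≡ -1 × [(18)(17)]^(-1) ≡ 9 mod 19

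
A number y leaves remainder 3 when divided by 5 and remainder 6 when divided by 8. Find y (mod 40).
M = 5 × 8 = 40. M₁ = 8, y₁ ≡ 2 (mod 5). M₂ = 5, y₂ ≡ 5 (mod 8). y = 3×8×2 + 6×5×5 ≡ 38 (mod 40)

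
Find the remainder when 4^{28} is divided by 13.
By Fermat: 4^{12} ≡ 1 (mod 13). 28 = 2×12 + 4. So 4^{28} ≡ 4^{4} ≡ 9 (mod 13)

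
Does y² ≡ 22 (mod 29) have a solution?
By Euler's criterion: 22^{14} ≡ 1 (mod 29). Since this equals 1, 22 is a QR.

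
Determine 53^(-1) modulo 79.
Since 79 is prime, by Fermat 53^(-1) ≡ 53^{77} ≡ 3 (mod 79). Verify: 53 × 3 = 159 ≡ 1 (mod 79)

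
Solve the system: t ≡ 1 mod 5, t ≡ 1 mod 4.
M = 5 × 4 = 20. M₁ = 4, y₁ ≡ 4 mod 5. M₂ = 5, y₂ ≡ 1 mod 4. t = 1×4×4 + 1×5×1 ≡ 1 mod 20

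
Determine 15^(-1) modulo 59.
Since 59 is prime, by Fermat 15^(-1) ≡ 15^{57} ≡ 4 mod 59. Verify: 15 × 4 = 60 ≡ 1 mod 59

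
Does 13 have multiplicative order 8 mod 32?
Powers of 13 mod 32: 13^1≡13, 13^2≡9, 13^3≡21, 13^4≡17, 13^5≡29, 13^6≡25, 13^7≡5, 13^8≡1. First k with 13^k≡1 is k=8. Yes, ord_32(13) = 8.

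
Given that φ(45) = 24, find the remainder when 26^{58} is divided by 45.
By Euler: 26^{24} ≡ 1 (mod 45) since gcd(26, 45) = 1. 58 = 2×24 + 10. So 26^{58} ≡ 26^{10} ≡ 1 (mod 45)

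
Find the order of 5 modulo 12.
Powers of 5 mod 12: 5^1≡5, 5^2≡1. So the order of 5 is 2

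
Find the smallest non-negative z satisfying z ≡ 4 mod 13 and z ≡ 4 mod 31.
M = 13 × 31 = 403. M₁ = 31, y₁ ≡ 8 mod 13. M₂ = 13, y₂ ≡ 12 mod 31. z = 4×31×8 + 4×13×12 ≡ 4 mod 403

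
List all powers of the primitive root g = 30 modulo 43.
30^1, 30^2, ..., 30^{42} mod 43: [30, 40, 39, 9, 12, 16, 7, 38, 22, 15, 20, 41, 26, 6, 8, 25, 19, 11, 29, 10, 42, 13, 3, 4, 34, 31, 27, 36, 5, 21, 28, 23, 2, 17, 37, 35, 18, 24, 32, 14, 33, 1]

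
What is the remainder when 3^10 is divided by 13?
By repeated squaring (mod 13): 3^{1}≡3, 3^{2}≡9, 3^{4}≡3, 3^{8}≡9. Then 3^{10} = 3^{8+2} ≡ 9 × 9 ≡ 3 (mod 13)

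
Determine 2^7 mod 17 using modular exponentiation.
By repeated squaring mod 17: 2^{1}≡2, 2^{2}≡4, 2^{4}≡16. Then 2^{7} = 2^{4+2+1} ≡ 16 × 4 × 2 ≡ 9 mod 17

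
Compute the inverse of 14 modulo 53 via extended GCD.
Extended GCD: 14(19) + 53(-5) = 1. So 14^(-1) ≡ 19 (mod 53). Verify: 14 × 19 = 266 ≡ 1 (mod 53)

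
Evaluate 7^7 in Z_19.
By repeated squaring mod 19: 7^{1}≡7, 7^{2}≡11, 7^{4}≡7. Then 7^{7} = 7^{4+2+1} ≡ 7 × 11 × 7 ≡ 7 mod 19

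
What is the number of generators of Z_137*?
Number of primitive roots mod 137 = φ(p-1) = φ(136) = 64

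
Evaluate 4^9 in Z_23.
By repeated squaring (mod 23): 4^{1}≡4, 4^{2}≡16, 4^{4}≡3, 4^{8}≡9. Then 4^{9} = 4^{8+1} ≡ 9 × 4 ≡ 13 (mod 23)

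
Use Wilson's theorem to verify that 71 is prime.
(70)! mod 71 = 70. Since this equals -1 (mod 71), Wilson confirms 71 is prime.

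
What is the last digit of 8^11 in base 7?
Using Fermat: 8^{6} ≡ 1 mod 7. 11 ≡ 5 mod 6. So 8^{11} ≡ 8^{5} ≡ 1 mod 7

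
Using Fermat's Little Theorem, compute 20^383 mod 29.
By Fermat: 20^{28} ≡ 1 mod 29. 383 ≡ 19 mod 28. So 20^{383} ≡ 20^{19} ≡ 24 mod 29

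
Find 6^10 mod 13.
By repeated squaring mod 13: 6^{1}≡6, 6^{2}≡10, 6^{4}≡9, 6^{8}≡3. Then 6^{10} = 6^{8+2} ≡ 3 × 10 ≡ 4 mod 13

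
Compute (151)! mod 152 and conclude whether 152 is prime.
(151)! mod 152 = 0. Since 0 ≢ -1 (mod 152), 152 is not prime.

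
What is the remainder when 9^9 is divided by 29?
By repeated squaring (mod 29): 9^{1}≡9, 9^{2}≡23, 9^{4}≡7, 9^{8}≡20. Then 9^{9} = 9^{8+1} ≡ 20 × 9 ≡ 6 (mod 29)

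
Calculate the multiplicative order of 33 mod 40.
Powers of 33 mod 40: 33^1≡33, 33^2≡9, 33^3≡17, 33^4≡1. So the order of 33 is 4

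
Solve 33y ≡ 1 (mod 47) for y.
Since 47 is prime, by Fermat 33^(-1) ≡ 33^{45} ≡ 10 (mod 47). Verify: 33 × 10 = 330 ≡ 1 (mod 47)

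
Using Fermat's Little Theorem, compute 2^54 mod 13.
By Fermat: 2^{12} ≡ 1 (mod 13). 54 = 4×12 + 6. So 2^{54} ≡ 2^{6} ≡ 12 (mod 13)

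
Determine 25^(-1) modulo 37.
Since 37 is prime, by Fermat 25^(-1) ≡ 25^{35} ≡ 3 (mod 37). Verify: 25 × 3 = 75 ≡ 1 (mod 37)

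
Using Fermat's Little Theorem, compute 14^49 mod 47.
By Fermat: 14^{46} ≡ 1 mod 47. So 14^{49} = 14^{46} · 14^{3} ≡ 14^{3} ≡ 18 mod 47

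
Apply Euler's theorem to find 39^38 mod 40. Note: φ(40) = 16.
By Euler: 39^{16} ≡ 1 mod 40 since gcd(39, 40) = 1. 38 = 2×16 + 6. So 39^{38} ≡ 39^{6} ≡ 1 mod 40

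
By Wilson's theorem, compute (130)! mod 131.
By Wilson's theorem, (130)! ≡ -1 ≡ 130 mod 131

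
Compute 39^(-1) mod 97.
Since 97 is prime, by Fermat 39^(-1) ≡ 39^{95} ≡ 5 mod 97. Verify: 39 × 5 = 195 ≡ 1 mod 97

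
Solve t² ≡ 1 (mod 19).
The square roots of 1 mod 19 are 1 and 18. Verify: 1² = 1 ≡ 1 (mod 19)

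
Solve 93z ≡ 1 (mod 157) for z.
Since 157 is prime, by Fermat 93^(-1) ≡ 93^{155} ≡ 130 (mod 157). Verify: 93 × 130 = 12090 ≡ 1 (mod 157)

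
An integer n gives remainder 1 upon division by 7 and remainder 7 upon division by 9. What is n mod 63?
M = 7 × 9 = 63. M₁ = 9, y₁ ≡ 4 mod 7. M₂ = 7, y₂ ≡ 4 mod 9. n = 1×9×4 + 7×7×4 ≡ 43 mod 63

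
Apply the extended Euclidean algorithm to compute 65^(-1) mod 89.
Extended GCD: 65(-26) + 89(19) = 1. So 65^(-1) ≡ -26 ≡ 63 mod 89. Verify: 65 × 63 = 4095 ≡ 1 mod 89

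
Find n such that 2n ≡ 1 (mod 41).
Since 41 is prime, by Fermat 2^(-1) ≡ 2^{39} ≡ 21 (mod 41). Verify: 2 × 21 = 42 ≡ 1 (mod 41)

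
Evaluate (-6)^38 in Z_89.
By repeated squaring (mod 89): (-6)^{1}≡83, (-6)^{2}≡36, (-6)^{4}≡50, (-6)^{8}≡8, (-6)^{16}≡64, (-6)^{32}≡2. Then (-6)^{38} = (-6)^{32+4+2} ≡ 2 × 50 × 36 ≡ 40 (mod 89)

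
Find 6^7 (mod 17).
By repeated squaring (mod 17): 6^{1}≡6, 6^{2}≡2, 6^{4}≡4. Then 6^{7} = 6^{4+2+1} ≡ 4 × 2 × 6 ≡ 14 (mod 17)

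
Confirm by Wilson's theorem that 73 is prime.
(72)! mod 73 = 72. Since this equals -1 (mod 73), Wilson confirms 73 is prime.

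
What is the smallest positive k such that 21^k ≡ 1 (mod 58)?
Powers of 21 mod 58: 21^1≡21, 21^2≡35, 21^3≡39, 21^4≡7, 21^5≡31, 21^6≡13, 21^7≡41, 21^8≡49, 21^9≡43, 21^10≡33, 21^11≡55, 21^12≡53, 21^13≡11, 21^14≡57, 21^15≡37, 21^16≡23, 21^17≡19, 21^18≡51, 21^19≡27, 21^20≡45, 21^21≡17, 21^22≡9, 21^23≡15, 21^24≡25, 21^25≡3, 21^26≡5, 21^27≡47, 21^28≡1. ord_58(21) = 28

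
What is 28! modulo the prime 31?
(30)! = (28)! × (29) × (30) ≡ -1 mod 31. So (28)! ≡ -1 × [(30)(29)]^(-1) ≡ 15 mod 31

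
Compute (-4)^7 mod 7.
Using Fermat: (-4)^{6} ≡ 1 mod 7. 7 ≡ 1 mod 6. So (-4)^{7} ≡ (-4)^{1} ≡ 3 mod 7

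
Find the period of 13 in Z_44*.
Powers of 13 mod 44: 13^1≡13, 13^2≡37, 13^3≡41, 13^4≡5, 13^5≡21, 13^6≡9, 13^7≡29, 13^8≡25, 13^9≡17, 13^10≡1. ord_44(13) = 10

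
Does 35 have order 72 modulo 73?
35^{36} ≡ 1 mod 73 and 36 < 72, so ord_73(35) = 36 ≠ 72 and 35 is not a primitive root.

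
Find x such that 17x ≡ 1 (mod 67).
Since 67 is prime, by Fermat 17^(-1) ≡ 17^{65} ≡ 4 (mod 67). Verify: 17 × 4 = 68 ≡ 1 (mod 67)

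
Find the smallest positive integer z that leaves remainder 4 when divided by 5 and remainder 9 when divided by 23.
M = 5 × 23 = 115. M₁ = 23, y₁ ≡ 2 mod 5. M₂ = 5, y₂ ≡ 14 mod 23. z = 4×23×2 + 9×5×14 ≡ 9 mod 115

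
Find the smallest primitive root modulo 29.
g = 2. For each prime q|28: 2^{14}≡28, 2^{4}≡16, none ≡ 1, so ord_29(2) = 28 and 2 is a primitive root.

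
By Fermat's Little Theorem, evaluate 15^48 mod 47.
By Fermat: 15^{46} ≡ 1 (mod 47). So 15^{48} = 15^{46} · 15^{2} ≡ 15^{2} ≡ 37 (mod 47)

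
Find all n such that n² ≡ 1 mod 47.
The square roots of 1 mod 47 are 1 and 46. Verify: 1² = 1 ≡ 1 mod 47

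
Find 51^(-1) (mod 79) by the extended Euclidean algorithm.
Extended GCD: 51(31) + 79(-20) = 1. So 51^(-1) ≡ 31 (mod 79). Verify: 51 × 31 = 1581 ≡ 1 (mod 79)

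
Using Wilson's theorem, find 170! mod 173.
(172)! = (170)! × (171) × (172) ≡ -1 (mod 173). So (170)! ≡ -1 × [(172)(171)]^(-1) ≡ 86 (mod 173)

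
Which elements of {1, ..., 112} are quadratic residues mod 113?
Squares in Z_113*: {1, 2, 4, 7, 8, 9, 11, 13, 14, 15, 16, 18, 22, 25, 26, 28, 30, 31, 32, 36, 41, 44, 49, 50, 51, 52, 53, 56, 57, 60, 61, 62, 63, 64, 69, 72, 77, 81, 82, 83, 85, 87, 88, 91, 95, 97, 98, 99, 100, 102, 104, 105, 106, 109, 111, 112}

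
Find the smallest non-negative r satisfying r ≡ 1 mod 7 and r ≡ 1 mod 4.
M = 7 × 4 = 28. M₁ = 4, y₁ ≡ 2 mod 7. M₂ = 7, y₂ ≡ 3 mod 4. r = 1×4×2 + 1×7×3 ≡ 1 mod 28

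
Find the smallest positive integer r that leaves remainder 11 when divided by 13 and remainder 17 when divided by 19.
M = 13 × 19 = 247. M₁ = 19, y₁ ≡ 11 mod 13. M₂ = 13, y₂ ≡ 3 mod 19. r = 11×19×11 + 17×13×3 ≡ 245 mod 247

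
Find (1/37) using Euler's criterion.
(1/37) = 1^{18} mod 37 = 1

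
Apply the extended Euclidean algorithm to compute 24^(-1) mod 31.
Extended GCD: 24(-9) + 31(7) = 1. So 24^(-1) ≡ -9 ≡ 22 mod 31. Verify: 24 × 22 = 528 ≡ 1 mod 31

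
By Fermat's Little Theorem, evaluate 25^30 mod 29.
By Fermat: 25^{28} ≡ 1 (mod 29). So 25^{30} = 25^{28} · 25^{2} ≡ 25^{2} ≡ 16 (mod 29)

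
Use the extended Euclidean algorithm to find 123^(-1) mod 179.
Extended GCD: 123(-16) + 179(11) = 1. So 123^(-1) ≡ -16 ≡ 163 (mod 179). Verify: 123 × 163 = 20049 ≡ 1 (mod 179)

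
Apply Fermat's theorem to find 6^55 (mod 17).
By Fermat: 6^{16} ≡ 1 (mod 17). 55 = 3×16 + 7. So 6^{55} ≡ 6^{7} ≡ 14 (mod 17)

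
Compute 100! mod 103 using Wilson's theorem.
(102)! = (100)! × (101) × (102) ≡ -1 mod 103. So (100)! ≡ -1 × [(102)(101)]^(-1) ≡ 51 mod 103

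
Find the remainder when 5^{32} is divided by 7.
By Fermat: 5^{6} ≡ 1 (mod 7). 32 = 5×6 + 2. So 5^{32} ≡ 5^{2} ≡ 4 (mod 7)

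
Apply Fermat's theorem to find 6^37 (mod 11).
By Fermat: 6^{10} ≡ 1 (mod 11). 37 = 3×10 + 7. So 6^{37} ≡ 6^{7} ≡ 8 (mod 11)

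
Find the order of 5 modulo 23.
Powers of 5 mod 23: 5^1≡5, 5^2≡2, 5^3≡10, 5^4≡4, 5^5≡20, 5^6≡8, 5^7≡17, 5^8≡16, 5^9≡11, 5^10≡9, 5^11≡22, 5^12≡18, 5^13≡21, 5^14≡13, 5^15≡19, 5^16≡3, 5^17≡15, 5^18≡6, 5^19≡7, 5^20≡12, 5^21≡14, 5^22≡1. Order = 22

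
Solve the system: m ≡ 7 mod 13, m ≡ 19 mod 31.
M = 13 × 31 = 403. M₁ = 31, y₁ ≡ 8 mod 13. M₂ = 13, y₂ ≡ 12 mod 31. m = 7×31×8 + 19×13×12 ≡ 267 mod 403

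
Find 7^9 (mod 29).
By repeated squaring (mod 29): 7^{1}≡7, 7^{2}≡20, 7^{4}≡23, 7^{8}≡7. Then 7^{9} = 7^{8+1} ≡ 7 × 7 ≡ 20 (mod 29)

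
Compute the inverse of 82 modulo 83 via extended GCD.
Extended GCD: 82(-1) + 83(1) = 1. So 82^(-1) ≡ -1 ≡ 82 mod 83. Verify: 82 × 82 = 6724 ≡ 1 mod 83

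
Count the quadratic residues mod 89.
The squaring map on Z_89* is 2-to-1, so there are (88)/2 = 44 QRs.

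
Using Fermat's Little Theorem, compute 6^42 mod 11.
By Fermat: 6^{10} ≡ 1 mod 11. 42 = 4×10 + 2. So 6^{42} ≡ 6^{2} ≡ 3 mod 11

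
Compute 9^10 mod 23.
By repeated squaring mod 23: 9^{1}≡9, 9^{2}≡12, 9^{4}≡6, 9^{8}≡13. Then 9^{10} = 9^{8+2} ≡ 13 × 12 ≡ 18 mod 23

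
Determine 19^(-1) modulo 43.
Since 43 is prime, by Fermat 19^(-1) ≡ 19^{41} ≡ 34 (mod 43). Verify: 19 × 34 = 646 ≡ 1 (mod 43)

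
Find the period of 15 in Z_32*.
Powers of 15 mod 32: 15^1≡15, 15^2≡1. Order = 2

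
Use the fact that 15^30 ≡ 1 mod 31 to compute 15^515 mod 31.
By Fermat: 15^{30} ≡ 1 mod 31. 515 ≡ 5 mod 30. So 15^{515} ≡ 15^{5} ≡ 30 mod 31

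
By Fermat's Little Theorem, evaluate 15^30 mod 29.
By Fermat: 15^{28} ≡ 1 (mod 29). So 15^{30} = 15^{28} · 15^{2} ≡ 15^{2} ≡ 22 (mod 29)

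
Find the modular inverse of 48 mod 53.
Since 53 is prime, by Fermat 48^(-1) ≡ 48^{51} ≡ 21 (mod 53). Verify: 48 × 21 = 1008 ≡ 1 (mod 53)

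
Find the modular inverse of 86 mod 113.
Since 113 is prime, by Fermat 86^(-1) ≡ 86^{111} ≡ 46 (mod 113). Verify: 86 × 46 = 3956 ≡ 1 (mod 113)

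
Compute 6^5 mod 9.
By repeated squaring mod 9: 6^{1}≡6, 6^{2}≡0, 6^{4}≡0. Then 6^{5} = 6^{4+1} ≡ 0 × 6 ≡ 0 mod 9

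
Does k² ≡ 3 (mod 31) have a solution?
By Euler's criterion: 3^{15} ≡ 30 (mod 31). Since this equals -1 (≡ 30), 3 is not a QR.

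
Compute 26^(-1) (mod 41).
Since 41 is prime, by Fermat 26^(-1) ≡ 26^{39} ≡ 30 (mod 41). Verify: 26 × 30 = 780 ≡ 1 (mod 41)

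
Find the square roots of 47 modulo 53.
The square roots of 47 mod 53 are 10 and 43. Verify: 10² = 100 ≡ 47 (mod 53)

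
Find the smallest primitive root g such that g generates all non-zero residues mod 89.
g = 3. Powers: [3, 9, 27, 81, 65, 17, 51, 64, ...] generates all 88 non-zero residues.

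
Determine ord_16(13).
Powers of 13 mod 16: 13^1≡13, 13^2≡9, 13^3≡5, 13^4≡1. Order = 4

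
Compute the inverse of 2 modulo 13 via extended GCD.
Extended GCD: 2(-6) + 13(1) = 1. So 2^(-1) ≡ -6 ≡ 7 (mod 13). Verify: 2 × 7 = 14 ≡ 1 (mod 13)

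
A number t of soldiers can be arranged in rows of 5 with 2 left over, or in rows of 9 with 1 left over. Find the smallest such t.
M = 5 × 9 = 45. M₁ = 9, y₁ ≡ 4 (mod 5). M₂ = 5, y₂ ≡ 2 (mod 9). t = 2×9×4 + 1×5×2 ≡ 37 (mod 45)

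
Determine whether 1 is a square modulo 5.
By Euler's criterion: 1^{2} ≡ 1 mod 5. Since this equals 1, 1 is a QR.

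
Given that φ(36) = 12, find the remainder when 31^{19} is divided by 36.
By Euler: 31^{12} ≡ 1 mod 36 since gcd(31, 36) = 1. 19 = 1×12 + 7. So 31^{19} ≡ 31^{7} ≡ 31 mod 36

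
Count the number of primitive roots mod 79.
There are φ(79-1) = φ(78) = 24 primitive roots modulo 79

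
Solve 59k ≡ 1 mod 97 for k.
Since 97 is prime, by Fermat 59^(-1) ≡ 59^{95} ≡ 74 mod 97. Verify: 59 × 74 = 4366 ≡ 1 mod 97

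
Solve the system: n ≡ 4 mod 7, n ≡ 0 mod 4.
M = 7 × 4 = 28. M₁ = 4, y₁ ≡ 2 mod 7. M₂ = 7, y₂ ≡ 3 mod 4. n = 4×4×2 + 0×7×3 ≡ 4 mod 28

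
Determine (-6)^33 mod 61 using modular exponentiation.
By repeated squaring mod 61: (-6)^{1}≡55, (-6)^{2}≡36, (-6)^{4}≡15, (-6)^{8}≡42, (-6)^{16}≡56, (-6)^{32}≡25. Then (-6)^{33} = (-6)^{32+1} ≡ 25 × 55 ≡ 33 mod 61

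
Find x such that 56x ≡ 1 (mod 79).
Since 79 is prime, by Fermat 56^(-1) ≡ 56^{77} ≡ 24 (mod 79). Verify: 56 × 24 = 1344 ≡ 1 (mod 79)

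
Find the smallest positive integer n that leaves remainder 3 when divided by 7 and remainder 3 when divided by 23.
M = 7 × 23 = 161. M₁ = 23, y₁ ≡ 4 mod 7. M₂ = 7, y₂ ≡ 10 mod 23. n = 3×23×4 + 3×7×10 ≡ 3 mod 161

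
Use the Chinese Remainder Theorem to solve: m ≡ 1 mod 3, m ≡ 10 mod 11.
M = 3 × 11 = 33. M₁ = 11, y₁ ≡ 2 mod 3. M₂ = 3, y₂ ≡ 4 mod 11. m = 1×11×2 + 10×3×4 ≡ 10 mod 33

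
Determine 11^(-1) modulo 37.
Since 37 is prime, by Fermat 11^(-1) ≡ 11^{35} ≡ 27 (mod 37). Verify: 11 × 27 = 297 ≡ 1 (mod 37)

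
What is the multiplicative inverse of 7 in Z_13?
Since 13 is prime, by Fermat 7^(-1) ≡ 7^{11} ≡ 2 mod 13. Verify: 7 × 2 = 14 ≡ 1 mod 13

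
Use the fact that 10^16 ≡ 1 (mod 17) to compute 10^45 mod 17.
By Fermat: 10^{16} ≡ 1 (mod 17). 45 = 2×16 + 13. So 10^{45} ≡ 10^{13} ≡ 11 (mod 17)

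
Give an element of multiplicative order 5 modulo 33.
4 has order 5 mod 33 since 4^{5} ≡ 1 mod 33 and no smaller power works.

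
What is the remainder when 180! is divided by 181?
By Wilson's theorem, (180)! ≡ -1 ≡ 180 (mod 181)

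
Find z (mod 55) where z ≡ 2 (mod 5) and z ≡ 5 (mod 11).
M = 5 × 11 = 55. M₁ = 11, y₁ ≡ 1 (mod 5). M₂ = 5, y₂ ≡ 9 (mod 11). z = 2×11×1 + 5×5×9 ≡ 27 (mod 55)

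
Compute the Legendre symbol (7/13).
(7/13) = 7^{6} mod 13 = -1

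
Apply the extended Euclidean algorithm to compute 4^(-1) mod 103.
Extended GCD: 4(26) + 103(-1) = 1. So 4^(-1) ≡ 26 mod 103. Verify: 4 × 26 = 104 ≡ 1 mod 103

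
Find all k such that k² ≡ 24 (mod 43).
The square roots of 24 mod 43 are 14 and 29. Verify: 14² = 196 ≡ 24 (mod 43)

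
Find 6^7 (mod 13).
By repeated squaring (mod 13): 6^{1}≡6, 6^{2}≡10, 6^{4}≡9. Then 6^{7} = 6^{4+2+1} ≡ 9 × 10 × 6 ≡ 7 (mod 13)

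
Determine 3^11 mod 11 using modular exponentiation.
Using Fermat: 3^{10} ≡ 1 (mod 11). 11 ≡ 1 (mod 10). So 3^{11} ≡ 3^{1} ≡ 3 (mod 11)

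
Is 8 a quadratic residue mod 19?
By Euler's criterion: 8^{9} ≡ 18 mod 19. Since this equals -1 (≡ 18), 8 is not a QR.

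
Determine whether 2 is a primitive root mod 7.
2^{3} ≡ 1 mod 7 and 3 < 6, so ord_7(2) = 3 ≠ 6 and 2 is not a primitive root.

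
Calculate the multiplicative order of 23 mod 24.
Powers of 23 mod 24: 23^1≡23, 23^2≡1. Order = 2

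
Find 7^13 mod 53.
By repeated squaring mod 53: 7^{1}≡7, 7^{2}≡49, 7^{4}≡16, 7^{8}≡44. Then 7^{13} = 7^{8+4+1} ≡ 44 × 16 × 7 ≡ 52 mod 53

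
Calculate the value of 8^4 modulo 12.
8^{4} = 4096 ≡ 4 (mod 12)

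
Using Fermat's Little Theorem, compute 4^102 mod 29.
By Fermat: 4^{28} ≡ 1 mod 29. 102 = 3×28 + 18. So 4^{102} ≡ 4^{18} ≡ 24 mod 29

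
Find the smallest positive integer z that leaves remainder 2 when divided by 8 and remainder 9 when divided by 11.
M = 8 × 11 = 88. M₁ = 11, y₁ ≡ 3 mod 8. M₂ = 8, y₂ ≡ 7 mod 11. z = 2×11×3 + 9×8×7 ≡ 42 mod 88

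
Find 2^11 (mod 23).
By repeated squaring (mod 23): 2^{1}≡2, 2^{2}≡4, 2^{4}≡16, 2^{8}≡3. Then 2^{11} = 2^{8+2+1} ≡ 3 × 4 × 2 ≡ 1 (mod 23)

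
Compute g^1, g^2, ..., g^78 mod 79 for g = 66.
66^1, 66^2, ..., 66^{78} mod 79: [66, 11, 15, 42, 7, 67, 77, 26, 57, 49, 74, 65, 24, 4, 27, 44, 60, 10, 28, 31, 71, 25, 70, 38, 59, 23, 17, 16, 29, 18, 3, 40, 33, 45, 47, 21, 43, 73, 78, 13, 68, 64, 37, 72, 12, 2, 53, 22, 30, 5, 14, 55, 75, 52, 35, 19, 69, 51, 48, 8, 54, 9, 41, 20, 56, 62, 63, 50, 61, 76, 39, 46, 34, 32, 58, 36, 6, 1]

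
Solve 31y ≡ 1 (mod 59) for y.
Since 59 is prime, by Fermat 31^(-1) ≡ 31^{57} ≡ 40 (mod 59). Verify: 31 × 40 = 1240 ≡ 1 (mod 59)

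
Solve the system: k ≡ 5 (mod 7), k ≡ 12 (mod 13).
M = 7 × 13 = 91. M₁ = 13, y₁ ≡ 6 (mod 7). M₂ = 7, y₂ ≡ 2 (mod 13). k = 5×13×6 + 12×7×2 ≡ 12 (mod 91)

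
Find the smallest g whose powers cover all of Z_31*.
g = 3. For each prime q|30: 3^{15}≡30, 3^{10}≡25, 3^{6}≡16, none ≡ 1, so ord_31(3) = 30 and 3 is a primitive root.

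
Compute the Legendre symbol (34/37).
(34/37) = 34^{18} mod 37 = 1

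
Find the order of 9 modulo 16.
Powers of 9 mod 16: 9^1≡9, 9^2≡1. ord_16(9) = 2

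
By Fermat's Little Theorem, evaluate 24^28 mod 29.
By Fermat's Little Theorem, 24^{28} ≡ 1 (mod 29) since 29 is prime and gcd(24, 29) = 1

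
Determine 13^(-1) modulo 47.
Since 47 is prime, by Fermat 13^(-1) ≡ 13^{45} ≡ 29 (mod 47). Verify: 13 × 29 = 377 ≡ 1 (mod 47)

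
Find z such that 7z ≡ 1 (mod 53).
Since 53 is prime, by Fermat 7^(-1) ≡ 7^{51} ≡ 38 (mod 53). Verify: 7 × 38 = 266 ≡ 1 (mod 53)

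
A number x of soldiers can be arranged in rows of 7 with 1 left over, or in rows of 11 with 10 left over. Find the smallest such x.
M = 7 × 11 = 77. M₁ = 11, y₁ ≡ 2 (mod 7). M₂ = 7, y₂ ≡ 8 (mod 11). x = 1×11×2 + 10×7×8 ≡ 43 (mod 77)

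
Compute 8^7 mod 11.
By repeated squaring (mod 11): 8^{1}≡8, 8^{2}≡9, 8^{4}≡4. Then 8^{7} = 8^{4+2+1} ≡ 4 × 9 × 8 ≡ 2 (mod 11)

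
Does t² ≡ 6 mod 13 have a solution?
By Euler's criterion: 6^{6} ≡ 12 mod 13. Since this equals -1 (≡ 12), 6 is not a QR.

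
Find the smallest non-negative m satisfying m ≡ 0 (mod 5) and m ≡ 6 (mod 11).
M = 5 × 11 = 55. M₁ = 11, y₁ ≡ 1 (mod 5). M₂ = 5, y₂ ≡ 9 (mod 11). m = 0×11×1 + 6×5×9 ≡ 50 (mod 55)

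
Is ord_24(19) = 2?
Powers of 19 mod 24: 19^1≡19, 19^2≡1. First k with 19^k≡1 is k=2. Yes, ord_24(19) = 2.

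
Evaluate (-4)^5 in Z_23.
By repeated squaring (mod 23): (-4)^{1}≡19, (-4)^{2}≡16, (-4)^{4}≡3. Then (-4)^{5} = (-4)^{4+1} ≡ 3 × 19 ≡ 11 (mod 23)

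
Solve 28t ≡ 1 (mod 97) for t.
Since 97 is prime, by Fermat 28^(-1) ≡ 28^{95} ≡ 52 (mod 97). Verify: 28 × 52 = 1456 ≡ 1 (mod 97)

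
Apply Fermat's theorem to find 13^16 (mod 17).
By Fermat's Little Theorem, 13^{16} ≡ 1 (mod 17) since 17 is prime and gcd(13, 17) = 1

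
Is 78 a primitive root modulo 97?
78^{32} ≡ 1 (mod 97) and 32 < 96, so ord_97(78) = 32 ≠ 96 and 78 is not a primitive root.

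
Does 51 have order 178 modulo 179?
51^{89} ≡ 1 mod 179 and 89 < 178, so ord_179(51) = 89 ≠ 178 and 51 is not a primitive root.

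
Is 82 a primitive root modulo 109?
82^{18} ≡ 1 mod 109 and 18 < 108, so ord_109(82) = 18 ≠ 108 and 82 is not a primitive root.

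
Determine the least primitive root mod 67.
g = 2. For each prime q|66: 2^{33}≡66, 2^{22}≡37, 2^{6}≡64, none ≡ 1, so ord_67(2) = 66 and 2 is a primitive root.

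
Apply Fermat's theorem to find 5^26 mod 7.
By Fermat: 5^{6} ≡ 1 mod 7. 26 = 4×6 + 2. So 5^{26} ≡ 5^{2} ≡ 4 mod 7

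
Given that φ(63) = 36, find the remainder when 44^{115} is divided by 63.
By Euler: 44^{36} ≡ 1 mod 63 since gcd(44, 63) = 1. 115 = 3×36 + 7. So 44^{115} ≡ 44^{7} ≡ 44 mod 63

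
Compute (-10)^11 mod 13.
By repeated squaring (mod 13): (-10)^{1}≡3, (-10)^{2}≡9, (-10)^{4}≡3, (-10)^{8}≡9. Then (-10)^{11} = (-10)^{8+2+1} ≡ 9 × 9 × 3 ≡ 9 (mod 13)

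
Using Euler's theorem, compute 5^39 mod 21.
By Euler: 5^{12} ≡ 1 (mod 21) since gcd(5, 21) = 1. 39 = 3×12 + 3. So 5^{39} ≡ 5^{3} ≡ 20 (mod 21)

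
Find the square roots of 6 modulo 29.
The square roots of 6 mod 29 are 8 and 21. Verify: 8² = 64 ≡ 6 mod 29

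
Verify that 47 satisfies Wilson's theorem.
(46)! mod 47 = 46. Since this equals -1 mod 47, Wilson confirms 47 is prime.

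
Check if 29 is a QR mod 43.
By Euler's criterion: 29^{21} ≡ 42 (mod 43). Since this equals -1 (≡ 42), 29 is not a QR.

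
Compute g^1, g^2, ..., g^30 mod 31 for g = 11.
11^1, 11^2, ..., 11^{30} mod 31: [11, 28, 29, 9, 6, 4, 13, 19, 23, 5, 24, 16, 21, 14, 30, 20, 3, 2, 22, 25, 27, 18, 12, 8, 26, 7, 15, 10, 17, 1]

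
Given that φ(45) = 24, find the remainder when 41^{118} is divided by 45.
By Euler: 41^{24} ≡ 1 mod 45 since gcd(41, 45) = 1. 118 = 4×24 + 22. So 41^{118} ≡ 41^{22} ≡ 31 mod 45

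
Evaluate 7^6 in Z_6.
By repeated squaring mod 6: 7^{1}≡1, 7^{2}≡1, 7^{4}≡1. Then 7^{6} = 7^{4+2} ≡ 1 × 1 ≡ 1 mod 6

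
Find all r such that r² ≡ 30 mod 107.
The square roots of 30 mod 107 are 64 and 43. Verify: 64² = 4096 ≡ 30 mod 107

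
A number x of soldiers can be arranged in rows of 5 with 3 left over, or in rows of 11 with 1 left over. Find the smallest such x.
M = 5 × 11 = 55. M₁ = 11, y₁ ≡ 1 mod 5. M₂ = 5, y₂ ≡ 9 mod 11. x = 3×11×1 + 1×5×9 ≡ 23 mod 55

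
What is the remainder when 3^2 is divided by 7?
3^{2} = 9 ≡ 2 (mod 7)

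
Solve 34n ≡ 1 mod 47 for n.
Since 47 is prime, by Fermat 34^(-1) ≡ 34^{45} ≡ 18 mod 47. Verify: 34 × 18 = 612 ≡ 1 mod 47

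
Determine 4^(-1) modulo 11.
Since 11 is prime, by Fermat 4^(-1) ≡ 4^{9} ≡ 3 mod 11. Verify: 4 × 3 = 12 ≡ 1 mod 11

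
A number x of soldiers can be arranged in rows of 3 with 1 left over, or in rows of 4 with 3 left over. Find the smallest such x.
M = 3 × 4 = 12. M₁ = 4, y₁ ≡ 1 (mod 3). M₂ = 3, y₂ ≡ 3 (mod 4). x = 1×4×1 + 3×3×3 ≡ 7 (mod 12)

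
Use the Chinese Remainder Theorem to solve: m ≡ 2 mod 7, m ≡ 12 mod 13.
M = 7 × 13 = 91. M₁ = 13, y₁ ≡ 6 mod 7. M₂ = 7, y₂ ≡ 2 mod 13. m = 2×13×6 + 12×7×2 ≡ 51 mod 91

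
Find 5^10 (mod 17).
By repeated squaring (mod 17): 5^{1}≡5, 5^{2}≡8, 5^{4}≡13, 5^{8}≡16. Then 5^{10} = 5^{8+2} ≡ 16 × 8 ≡ 9 (mod 17)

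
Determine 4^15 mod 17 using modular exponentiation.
By repeated squaring mod 17: 4^{1}≡4, 4^{2}≡16, 4^{4}≡1, 4^{8}≡1. Then 4^{15} = 4^{8+4+2+1} ≡ 1 × 1 × 16 × 4 ≡ 13 mod 17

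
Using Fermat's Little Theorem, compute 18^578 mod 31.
By Fermat: 18^{30} ≡ 1 (mod 31). 578 ≡ 8 (mod 30). So 18^{578} ≡ 18^{8} ≡ 7 (mod 31)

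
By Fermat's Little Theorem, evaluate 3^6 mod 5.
By Fermat: 3^{4} ≡ 1 (mod 5). So 3^{6} = 3^{4} · 3^{2} ≡ 3^{2} ≡ 4 (mod 5)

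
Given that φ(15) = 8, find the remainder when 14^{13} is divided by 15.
By Euler: 14^{8} ≡ 1 mod 15 since gcd(14, 15) = 1. 13 = 1×8 + 5. So 14^{13} ≡ 14^{5} ≡ 14 mod 15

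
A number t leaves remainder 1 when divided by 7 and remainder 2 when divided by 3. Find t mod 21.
M = 7 × 3 = 21. M₁ = 3, y₁ ≡ 5 mod 7. M₂ = 7, y₂ ≡ 1 mod 3. t = 1×3×5 + 2×7×1 ≡ 8 mod 21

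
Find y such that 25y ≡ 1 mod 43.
Since 43 is prime, by Fermat 25^(-1) ≡ 25^{41} ≡ 31 mod 43. Verify: 25 × 31 = 775 ≡ 1 mod 43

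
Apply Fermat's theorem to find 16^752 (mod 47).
By Fermat: 16^{46} ≡ 1 (mod 47). 752 ≡ 16 (mod 46). So 16^{752} ≡ 16^{16} ≡ 25 (mod 47)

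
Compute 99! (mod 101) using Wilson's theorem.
(100)! = (99)! × (100) ≡ -1 (mod 101). So (99)! ≡ -1 × (100)^(-1) ≡ (-1)×(-1) = 1 (mod 101)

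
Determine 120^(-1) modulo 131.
Since 131 is prime, by Fermat 120^(-1) ≡ 120^{129} ≡ 119 (mod 131). Verify: 120 × 119 = 14280 ≡ 1 (mod 131)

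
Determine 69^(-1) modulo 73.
Since 73 is prime, by Fermat 69^(-1) ≡ 69^{71} ≡ 18 (mod 73). Verify: 69 × 18 = 1242 ≡ 1 (mod 73)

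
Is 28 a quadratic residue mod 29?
By Euler's criterion: 28^{14} ≡ 1 mod 29. Since this equals 1, 28 is a QR.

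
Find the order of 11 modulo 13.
Powers of 11 mod 13: 11^1≡11, 11^2≡4, 11^3≡5, 11^4≡3, 11^5≡7, 11^6≡12, 11^7≡2, 11^8≡9, 11^9≡8, 11^10≡10, 11^11≡6, 11^12≡1. Order = 12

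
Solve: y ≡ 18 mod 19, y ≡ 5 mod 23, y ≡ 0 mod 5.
M = 19 × 23 × 5 = 2185. M₁ = 115, y₁ ≡ 1 mod 19. M₂ = 95, y₂ ≡ 8 mod 23. M₃ = 437, y₃ ≡ 3 mod 5. y = 18×115×1 + 5×95×8 + 0×437×3 ≡ 1500 mod 2185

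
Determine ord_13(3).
Powers of 3 mod 13: 3^1≡3, 3^2≡9, 3^3≡1. Order = 3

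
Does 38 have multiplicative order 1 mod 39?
Powers of 38 mod 39: 38^1≡38, 38^2≡1. 38^1≡38≢1, so ord ≠ 1. No, the actual order is 2.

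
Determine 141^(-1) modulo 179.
Since 179 is prime, by Fermat 141^(-1) ≡ 141^{177} ≡ 146 mod 179. Verify: 141 × 146 = 20586 ≡ 1 mod 179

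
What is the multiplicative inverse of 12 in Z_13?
Since 13 is prime, by Fermat 12^(-1) ≡ 12^{11} ≡ 12 (mod 13). Verify: 12 × 12 = 144 ≡ 1 (mod 13)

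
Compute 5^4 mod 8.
5^{4} = 625 ≡ 1 (mod 8)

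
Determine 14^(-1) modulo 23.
Since 23 is prime, by Fermat 14^(-1) ≡ 14^{21} ≡ 5 mod 23. Verify: 14 × 5 = 70 ≡ 1 mod 23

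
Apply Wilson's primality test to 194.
(193)! mod 194 = 0. Since 0 ≢ -1 mod 194, 194 is not prime.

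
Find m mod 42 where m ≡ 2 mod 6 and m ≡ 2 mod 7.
M = 6 × 7 = 42. M₁ = 7, y₁ ≡ 1 mod 6. M₂ = 6, y₂ ≡ 6 mod 7. m = 2×7×1 + 2×6×6 ≡ 2 mod 42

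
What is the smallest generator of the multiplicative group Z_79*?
g = 3. Powers: [3, 9, 27, 2, 6, 18, 54, ...] generates all 78 non-zero residues.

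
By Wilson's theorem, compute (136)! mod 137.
By Wilson's theorem, (136)! ≡ -1 ≡ 136 mod 137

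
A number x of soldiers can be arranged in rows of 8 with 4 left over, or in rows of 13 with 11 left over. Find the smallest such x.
M = 8 × 13 = 104. M₁ = 13, y₁ ≡ 5 (mod 8). M₂ = 8, y₂ ≡ 5 (mod 13). x = 4×13×5 + 11×8×5 ≡ 76 (mod 104)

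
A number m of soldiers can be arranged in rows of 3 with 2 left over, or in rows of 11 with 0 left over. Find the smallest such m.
M = 3 × 11 = 33. M₁ = 11, y₁ ≡ 2 mod 3. M₂ = 3, y₂ ≡ 4 mod 11. m = 2×11×2 + 0×3×4 ≡ 11 mod 33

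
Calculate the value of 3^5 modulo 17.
By repeated squaring mod 17: 3^{1}≡3, 3^{2}≡9, 3^{4}≡13. Then 3^{5} = 3^{4+1} ≡ 13 × 3 ≡ 5 mod 17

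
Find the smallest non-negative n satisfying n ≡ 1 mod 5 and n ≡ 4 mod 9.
M = 5 × 9 = 45. M₁ = 9, y₁ ≡ 4 mod 5. M₂ = 5, y₂ ≡ 2 mod 9. n = 1×9×4 + 4×5×2 ≡ 31 mod 45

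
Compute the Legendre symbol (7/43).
(7/43) = 7^{21} mod 43 = -1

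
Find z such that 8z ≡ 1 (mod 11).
Since 11 is prime, by Fermat 8^(-1) ≡ 8^{9} ≡ 7 (mod 11). Verify: 8 × 7 = 56 ≡ 1 (mod 11)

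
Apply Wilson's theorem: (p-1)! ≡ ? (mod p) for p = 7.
By Wilson's theorem, (6)! ≡ -1 ≡ 6 mod 7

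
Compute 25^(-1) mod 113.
Since 113 is prime, by Fermat 25^(-1) ≡ 25^{111} ≡ 104 mod 113. Verify: 25 × 104 = 2600 ≡ 1 mod 113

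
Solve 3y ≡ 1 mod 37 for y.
Since 37 is prime, by Fermat 3^(-1) ≡ 3^{35} ≡ 25 mod 37. Verify: 3 × 25 = 75 ≡ 1 mod 37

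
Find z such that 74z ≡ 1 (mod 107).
Since 107 is prime, by Fermat 74^(-1) ≡ 74^{105} ≡ 94 (mod 107). Verify: 74 × 94 = 6956 ≡ 1 (mod 107)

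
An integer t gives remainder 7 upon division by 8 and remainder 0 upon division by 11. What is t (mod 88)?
M = 8 × 11 = 88. M₁ = 11, y₁ ≡ 3 (mod 8). M₂ = 8, y₂ ≡ 7 (mod 11). t = 7×11×3 + 0×8×7 ≡ 55 (mod 88)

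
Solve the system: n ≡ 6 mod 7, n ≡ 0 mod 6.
M = 7 × 6 = 42. M₁ = 6, y₁ ≡ 6 mod 7. M₂ = 7, y₂ ≡ 1 mod 6. n = 6×6×6 + 0×7×1 ≡ 6 mod 42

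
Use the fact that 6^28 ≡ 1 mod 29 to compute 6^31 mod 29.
By Fermat: 6^{28} ≡ 1 mod 29. So 6^{31} = 6^{28} · 6^{3} ≡ 6^{3} ≡ 13 mod 29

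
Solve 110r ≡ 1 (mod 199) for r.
Since 199 is prime, by Fermat 110^(-1) ≡ 110^{197} ≡ 38 (mod 199). Verify: 110 × 38 = 4180 ≡ 1 (mod 199)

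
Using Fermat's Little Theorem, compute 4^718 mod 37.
By Fermat: 4^{36} ≡ 1 (mod 37). 718 ≡ 34 (mod 36). So 4^{718} ≡ 4^{34} ≡ 7 (mod 37)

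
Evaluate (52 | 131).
(52/131) = 52^{65} mod 131 = 1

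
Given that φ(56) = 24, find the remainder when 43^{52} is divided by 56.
By Euler: 43^{24} ≡ 1 (mod 56) since gcd(43, 56) = 1. 52 = 2×24 + 4. So 43^{52} ≡ 43^{4} ≡ 1 (mod 56)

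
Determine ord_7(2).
Powers of 2 mod 7: 2^1≡2, 2^2≡4, 2^3≡1. So the order of 2 is 3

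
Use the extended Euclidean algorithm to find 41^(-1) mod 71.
Extended GCD: 41(26) + 71(-15) = 1. So 41^(-1) ≡ 26 mod 71. Verify: 41 × 26 = 1066 ≡ 1 mod 71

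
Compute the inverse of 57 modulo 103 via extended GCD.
Extended GCD: 57(47) + 103(-26) = 1. So 57^(-1) ≡ 47 (mod 103). Verify: 57 × 47 = 2679 ≡ 1 (mod 103)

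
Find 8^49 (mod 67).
By repeated squaring (mod 67): 8^{1}≡8, 8^{2}≡64, 8^{4}≡9, 8^{8}≡14, 8^{16}≡62, 8^{32}≡25. Then 8^{49} = 8^{32+16+1} ≡ 25 × 62 × 8 ≡ 5 (mod 67)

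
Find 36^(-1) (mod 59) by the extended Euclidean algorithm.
Extended GCD: 36(-18) + 59(11) = 1. So 36^(-1) ≡ -18 ≡ 41 (mod 59). Verify: 36 × 41 = 1476 ≡ 1 (mod 59)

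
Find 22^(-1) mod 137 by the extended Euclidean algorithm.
Extended GCD: 22(-56) + 137(9) = 1. So 22^(-1) ≡ -56 ≡ 81 mod 137. Verify: 22 × 81 = 1782 ≡ 1 mod 137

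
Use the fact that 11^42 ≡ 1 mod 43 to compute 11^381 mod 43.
By Fermat: 11^{42} ≡ 1 mod 43. 381 ≡ 3 mod 42. So 11^{381} ≡ 11^{3} ≡ 41 mod 43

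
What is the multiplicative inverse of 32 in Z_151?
Since 151 is prime, by Fermat 32^(-1) ≡ 32^{149} ≡ 118 (mod 151). Verify: 32 × 118 = 3776 ≡ 1 (mod 151)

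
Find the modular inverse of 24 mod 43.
Since 43 is prime, by Fermat 24^(-1) ≡ 24^{41} ≡ 9 mod 43. Verify: 24 × 9 = 216 ≡ 1 mod 43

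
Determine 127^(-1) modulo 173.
Since 173 is prime, by Fermat 127^(-1) ≡ 127^{171} ≡ 94 mod 173. Verify: 127 × 94 = 11938 ≡ 1 mod 173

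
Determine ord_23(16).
Powers of 16 mod 23: 16^1≡16, 16^2≡3, 16^3≡2, 16^4≡9, 16^5≡6, 16^6≡4, 16^7≡18, 16^8≡12, 16^9≡8, 16^10≡13, 16^11≡1. ord_23(16) = 11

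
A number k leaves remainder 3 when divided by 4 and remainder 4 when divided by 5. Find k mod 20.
M = 4 × 5 = 20. M₁ = 5, y₁ ≡ 1 mod 4. M₂ = 4, y₂ ≡ 4 mod 5. k = 3×5×1 + 4×4×4 ≡ 19 mod 20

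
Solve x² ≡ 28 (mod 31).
The square roots of 28 mod 31 are 20 and 11. Verify: 20² = 400 ≡ 28 (mod 31)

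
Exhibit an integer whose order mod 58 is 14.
5 has order 14 mod 58 since 5^{14} ≡ 1 (mod 58) and no smaller power works.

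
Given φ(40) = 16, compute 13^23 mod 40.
By Euler: 13^{16} ≡ 1 mod 40 since gcd(13, 40) = 1. 23 = 1×16 + 7. So 13^{23} ≡ 13^{7} ≡ 37 mod 40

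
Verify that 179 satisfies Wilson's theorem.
(178)! mod 179 = 178. Since this equals -1 mod 179, Wilson confirms 179 is prime.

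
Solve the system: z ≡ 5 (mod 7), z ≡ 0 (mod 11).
M = 7 × 11 = 77. M₁ = 11, y₁ ≡ 2 (mod 7). M₂ = 7, y₂ ≡ 8 (mod 11). z = 5×11×2 + 0×7×8 ≡ 33 (mod 77)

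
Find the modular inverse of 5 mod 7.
Since 7 is prime, by Fermat 5^(-1) ≡ 5^{5} ≡ 3 mod 7. Verify: 5 × 3 = 15 ≡ 1 mod 7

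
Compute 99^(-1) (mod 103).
Since 103 is prime, by Fermat 99^(-1) ≡ 99^{101} ≡ 77 (mod 103). Verify: 99 × 77 = 7623 ≡ 1 (mod 103)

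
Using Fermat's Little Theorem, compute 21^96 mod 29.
By Fermat: 21^{28} ≡ 1 mod 29. 96 = 3×28 + 12. So 21^{96} ≡ 21^{12} ≡ 24 mod 29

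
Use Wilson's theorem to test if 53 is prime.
(52)! mod 53 = 52. Since 52 ≡ -1 mod 53, 53 is prime.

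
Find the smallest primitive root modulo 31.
g = 3. Powers: [3, 9, 27, 19, 26, 16, 17, 20, ...] generates all 30 non-zero residues.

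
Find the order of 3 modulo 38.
Powers of 3 mod 38: 3^1≡3, 3^2≡9, 3^3≡27, 3^4≡5, 3^5≡15, 3^6≡7, 3^7≡21, 3^8≡25, 3^9≡37, 3^10≡35, 3^11≡29, 3^12≡11, 3^13≡33, 3^14≡23, 3^15≡31, 3^16≡17, 3^17≡13, 3^18≡1. So the order of 3 is 18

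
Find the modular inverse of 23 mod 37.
Since 37 is prime, by Fermat 23^(-1) ≡ 23^{35} ≡ 29 (mod 37). Verify: 23 × 29 = 667 ≡ 1 (mod 37)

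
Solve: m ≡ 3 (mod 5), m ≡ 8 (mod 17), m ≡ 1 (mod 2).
M = 5 × 17 × 2 = 170. M₁ = 34, y₁ ≡ 4 (mod 5). M₂ = 10, y₂ ≡ 12 (mod 17). M₃ = 85, y₃ ≡ 1 (mod 2). m = 3×34×4 + 8×10×12 + 1×85×1 ≡ 93 (mod 170)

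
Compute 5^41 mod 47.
By repeated squaring mod 47: 5^{1}≡5, 5^{2}≡25, 5^{4}≡14, 5^{8}≡8, 5^{16}≡17, 5^{32}≡7. Then 5^{41} = 5^{32+8+1} ≡ 7 × 8 × 5 ≡ 45 mod 47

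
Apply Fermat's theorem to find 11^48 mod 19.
By Fermat: 11^{18} ≡ 1 mod 19. 48 = 2×18 + 12. So 11^{48} ≡ 11^{12} ≡ 1 mod 19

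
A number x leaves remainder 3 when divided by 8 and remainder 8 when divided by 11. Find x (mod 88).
M = 8 × 11 = 88. M₁ = 11, y₁ ≡ 3 (mod 8). M₂ = 8, y₂ ≡ 7 (mod 11). x = 3×11×3 + 8×8×7 ≡ 19 (mod 88)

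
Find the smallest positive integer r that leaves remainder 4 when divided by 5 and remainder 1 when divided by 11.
M = 5 × 11 = 55. M₁ = 11, y₁ ≡ 1 (mod 5). M₂ = 5, y₂ ≡ 9 (mod 11). r = 4×11×1 + 1×5×9 ≡ 34 (mod 55)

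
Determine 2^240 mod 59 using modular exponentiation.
Using Fermat: 2^{58} ≡ 1 (mod 59). 240 ≡ 8 (mod 58). So 2^{240} ≡ 2^{8} ≡ 20 (mod 59)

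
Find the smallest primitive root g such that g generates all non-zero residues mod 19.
g = 2. For each prime q|18: 2^{9}≡18, 2^{6}≡7, none ≡ 1, so ord_19(2) = 18 and 2 is a primitive root.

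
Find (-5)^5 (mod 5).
By repeated squaring (mod 5): (-5)^{1}≡0, (-5)^{2}≡0, (-5)^{4}≡0. Then (-5)^{5} = (-5)^{4+1} ≡ 0 × 0 ≡ 0 (mod 5)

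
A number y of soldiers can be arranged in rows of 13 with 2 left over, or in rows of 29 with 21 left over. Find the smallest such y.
M = 13 × 29 = 377. M₁ = 29, y₁ ≡ 9 (mod 13). M₂ = 13, y₂ ≡ 9 (mod 29). y = 2×29×9 + 21×13×9 ≡ 340 (mod 377)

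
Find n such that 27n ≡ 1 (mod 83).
Since 83 is prime, by Fermat 27^(-1) ≡ 27^{81} ≡ 40 (mod 83). Verify: 27 × 40 = 1080 ≡ 1 (mod 83)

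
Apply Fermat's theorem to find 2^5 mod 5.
By Fermat: 2^{4} ≡ 1 mod 5. So 2^{5} = 2^{4} · 2^{1} ≡ 2^{1} ≡ 2 mod 5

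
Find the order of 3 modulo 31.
Powers of 3 mod 31: 3^1≡3, 3^2≡9, 3^3≡27, 3^4≡19, 3^5≡26, 3^6≡16, 3^7≡17, 3^8≡20, 3^9≡29, 3^10≡25, 3^11≡13, 3^12≡8, 3^13≡24, 3^14≡10, 3^15≡30, 3^16≡28, 3^17≡22, 3^18≡4, 3^19≡12, 3^20≡5, 3^21≡15, 3^22≡14, 3^23≡11, 3^24≡2, 3^25≡6, 3^26≡18, 3^27≡23, 3^28≡7, 3^29≡21, 3^30≡1. So the order of 3 is 30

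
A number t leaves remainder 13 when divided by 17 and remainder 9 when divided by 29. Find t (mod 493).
M = 17 × 29 = 493. M₁ = 29, y₁ ≡ 10 (mod 17). M₂ = 17, y₂ ≡ 12 (mod 29). t = 13×29×10 + 9×17×12 ≡ 183 (mod 493)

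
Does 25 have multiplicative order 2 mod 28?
Powers of 25 mod 28: 25^1≡25, 25^2≡9, 25^3≡1. 25^2≡9≢1, so ord ≠ 2. No, the actual order is 3.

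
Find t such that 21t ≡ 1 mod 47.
Since 47 is prime, by Fermat 21^(-1) ≡ 21^{45} ≡ 9 mod 47. Verify: 21 × 9 = 189 ≡ 1 mod 47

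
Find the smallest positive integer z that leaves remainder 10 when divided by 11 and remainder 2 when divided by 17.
M = 11 × 17 = 187. M₁ = 17, y₁ ≡ 2 (mod 11). M₂ = 11, y₂ ≡ 14 (mod 17). z = 10×17×2 + 2×11×14 ≡ 87 (mod 187)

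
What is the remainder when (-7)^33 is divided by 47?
By repeated squaring mod 47: (-7)^{1}≡40, (-7)^{2}≡2, (-7)^{4}≡4, (-7)^{8}≡16, (-7)^{16}≡21, (-7)^{32}≡18. Then (-7)^{33} = (-7)^{32+1} ≡ 18 × 40 ≡ 15 mod 47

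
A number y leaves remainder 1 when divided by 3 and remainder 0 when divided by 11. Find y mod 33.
M = 3 × 11 = 33. M₁ = 11, y₁ ≡ 2 mod 3. M₂ = 3, y₂ ≡ 4 mod 11. y = 1×11×2 + 0×3×4 ≡ 22 mod 33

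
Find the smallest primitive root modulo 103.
g = 5. Powers: [5, 25, 22, 7, 35, 72, 51, 49, 39, 92, ...] generates all 102 non-zero residues.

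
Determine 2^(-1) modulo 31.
Since 31 is prime, by Fermat 2^(-1) ≡ 2^{29} ≡ 16 mod 31. Verify: 2 × 16 = 32 ≡ 1 mod 31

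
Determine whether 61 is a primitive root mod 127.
61^{21} ≡ 1 mod 127 and 21 < 126, so ord_127(61) = 21 ≠ 126 and 61 is not a primitive root.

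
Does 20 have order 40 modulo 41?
20^{20} ≡ 1 mod 41 and 20 < 40, so ord_41(20) = 20 ≠ 40 and 20 is not a primitive root.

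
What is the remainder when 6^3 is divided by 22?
6^{3} = 216 ≡ 18 mod 22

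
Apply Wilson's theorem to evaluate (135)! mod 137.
(136)! = (135)! × (136) ≡ -1 (mod 137). So (135)! ≡ -1 × (136)^(-1) ≡ (-1)×(-1) = 1 (mod 137)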